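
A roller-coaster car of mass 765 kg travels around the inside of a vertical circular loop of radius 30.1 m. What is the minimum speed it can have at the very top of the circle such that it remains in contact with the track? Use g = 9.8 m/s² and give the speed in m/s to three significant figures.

At the top, both weight mg and N point toward the centre: N + mg = mv²/r.
At minimum speed N → 0, so mg = mv_min²/r ⇒ v_min = √(g r) = √(9.8 × 30.1) = 17.17 m/s.

17.2 m/s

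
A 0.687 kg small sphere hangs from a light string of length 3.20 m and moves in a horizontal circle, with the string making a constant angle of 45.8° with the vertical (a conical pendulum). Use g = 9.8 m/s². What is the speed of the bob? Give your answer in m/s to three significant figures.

The radius of the circle is r = L sinθ = 3.20 × sin 45.8° = 2.294 m.
Horizontally T sinθ = mv²/r and vertically T cosθ = mg, so tanθ = v²/(rg).
v = √(r g tanθ) = √(2.294 × 9.8 × 1.028) = √23.12 = 4.808 m/s.

4.81 m/s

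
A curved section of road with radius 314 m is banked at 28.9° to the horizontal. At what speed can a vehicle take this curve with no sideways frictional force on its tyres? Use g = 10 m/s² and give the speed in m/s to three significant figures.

On a frictionless banked curve, N sinθ = mv²/r and N cosθ = mg, so tanθ = v²/(rg).
v = √(r g tanθ) = √(314 × 10.0 × tan 28.9°) = √(314 × 10.0 × 0.5520) = √1733 = 41.63 m/s.

41.6 m/s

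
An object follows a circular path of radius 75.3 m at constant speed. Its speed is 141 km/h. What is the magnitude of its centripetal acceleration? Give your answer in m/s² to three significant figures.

20.4 m/s²

v = 141 km/h = 141/3.6 = 39.17 m/s.
a_c = v²/r = (39.17)²/75.3 = 1534/75.3 = 20.37 m/s².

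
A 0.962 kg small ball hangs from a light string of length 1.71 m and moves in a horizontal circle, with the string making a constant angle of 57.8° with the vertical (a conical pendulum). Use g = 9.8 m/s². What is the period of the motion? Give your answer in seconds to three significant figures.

1.92 s

r = L sinθ = 1.447 m. From T sinθ = mω²r and T cosθ = mg: tanθ = ω²r/g, so ω² = g tanθ / r = g/(L cosθ).
ω = √(g/(L cosθ)) = √(9.8/(1.71 × 0.5329)) = √10.75 = 3.279 rad/s.
Period = 2π/ω = 1.916 s.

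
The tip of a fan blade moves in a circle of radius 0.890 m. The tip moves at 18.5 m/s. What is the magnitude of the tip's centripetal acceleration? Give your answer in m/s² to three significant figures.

a_c = v²/r = (18.50)²/0.890 = 342.2/0.890 = 384.6 m/s².

385 m/s²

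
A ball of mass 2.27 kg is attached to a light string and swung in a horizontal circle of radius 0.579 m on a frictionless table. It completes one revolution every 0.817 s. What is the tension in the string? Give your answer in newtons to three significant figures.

v = 2πr/T = 2π × 0.579/0.817 = 4.453 m/s.
The tension is the only horizontal force, so it supplies the full centripetal force: T = m v²/r = 2.27 × (4.453)²/0.579 = 2.27 × 19.83/0.579 = 77.74 N.

77.7 N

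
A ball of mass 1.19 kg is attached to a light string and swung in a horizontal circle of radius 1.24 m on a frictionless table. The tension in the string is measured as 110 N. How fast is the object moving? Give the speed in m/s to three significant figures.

T = m v²/r ⇒ v = √(T r / m) = √(110 × 1.24 / 1.19) = √114.6 = 10.71 m/s.

10.7 m/s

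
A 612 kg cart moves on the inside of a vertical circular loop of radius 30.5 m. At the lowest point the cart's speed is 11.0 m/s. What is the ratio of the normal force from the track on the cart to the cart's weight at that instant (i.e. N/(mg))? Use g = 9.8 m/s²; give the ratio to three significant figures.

1.40

At the bottom, N − mg = mv²/r, so N = m(v²/r + g) and N/(mg) = v²/(rg) + 1 = (11.0)²/(30.5 × 9.8) + 1 = 0.4048 + 1 = 1.405.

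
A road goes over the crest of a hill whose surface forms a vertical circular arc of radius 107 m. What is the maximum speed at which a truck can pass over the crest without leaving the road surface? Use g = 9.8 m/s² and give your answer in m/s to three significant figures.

32.4 m/s

At the crest the centre of the circle is below the truck, so the net downward (centripetal) force is mg − N = mv²/r.
The truck leaves the road when N → 0, giving v_max = √(g r) = √(9.8 × 107) = 32.38 m/s.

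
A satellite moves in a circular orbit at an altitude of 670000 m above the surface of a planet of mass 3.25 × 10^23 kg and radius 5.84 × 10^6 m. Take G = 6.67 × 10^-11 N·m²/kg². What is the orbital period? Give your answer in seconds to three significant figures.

r = R + h = 5.84 × 10^6 + 670000 = 6.510 × 10^6 m. Gravity provides the centripetal force: G M m / r² = m v² / r ⇒ v = √(GM/r) = 1825 m/s.
T = 2πr/v = 2π × 6.510 × 10^6 / 1825 = 22420 s.

22400 s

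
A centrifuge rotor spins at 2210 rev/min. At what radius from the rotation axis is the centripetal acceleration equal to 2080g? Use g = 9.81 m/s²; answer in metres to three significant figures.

0.381 m

ω = 2210 rev/min × 2π/60 = 231.4 rad/s.
a_c = ω²r = 2080g ⇒ r = 2080 × 9.81 / (231.4)² = 20400/53560 = 0.3810 m.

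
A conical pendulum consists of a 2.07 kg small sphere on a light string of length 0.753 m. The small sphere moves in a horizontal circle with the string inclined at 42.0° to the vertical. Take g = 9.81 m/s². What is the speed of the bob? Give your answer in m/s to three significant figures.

The radius of the circle is r = L sinθ = 0.753 × sin 42.0° = 0.5039 m.
Horizontally T sinθ = mv²/r and vertically T cosθ = mg, so tanθ = v²/(rg).
v = √(r g tanθ) = √(0.5039 × 9.81 × 0.9004) = √4.451 = 2.110 m/s.

2.11 m/s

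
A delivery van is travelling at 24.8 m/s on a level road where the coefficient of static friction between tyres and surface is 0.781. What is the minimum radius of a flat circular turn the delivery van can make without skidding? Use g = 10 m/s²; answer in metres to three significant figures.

78.8 m

At the limit, μ_s m g = m v²/r, so r_min = v²/(μ_s g) = (24.8)²/(0.781 × 10.0) = 615.0/7.810 = 78.75 m.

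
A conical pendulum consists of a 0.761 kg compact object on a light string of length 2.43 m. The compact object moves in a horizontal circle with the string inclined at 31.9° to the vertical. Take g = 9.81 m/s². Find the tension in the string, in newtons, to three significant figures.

Vertically the bob has no acceleration, so T cosθ = mg.
T = mg/cosθ = 0.761 × 9.81 / cos 31.9° = 7.465/0.8490 = 8.793 N.

8.79 N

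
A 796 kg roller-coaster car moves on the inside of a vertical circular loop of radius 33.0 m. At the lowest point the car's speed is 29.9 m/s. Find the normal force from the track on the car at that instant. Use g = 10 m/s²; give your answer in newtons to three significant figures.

29500 N

At the lowest point, N points up (toward the centre) and the weight mg points down (away from the centre), so the net inward force is N − mg = mv²/r.
N = m(v²/r + g) = 796 × ((29.9)²/33.0 + 10.0) = 796 × (27.09 + 10.0) = 796 × 37.09 = 29520 N.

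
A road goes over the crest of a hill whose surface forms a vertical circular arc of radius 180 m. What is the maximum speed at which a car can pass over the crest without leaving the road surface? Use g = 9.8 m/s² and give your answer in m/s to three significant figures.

At the crest the centre of the circle is below the car, so the net downward (centripetal) force is mg − N = mv²/r.
The car leaves the road when N → 0, giving v_max = √(g r) = √(9.8 × 180) = 42.00 m/s.

42.0 m/s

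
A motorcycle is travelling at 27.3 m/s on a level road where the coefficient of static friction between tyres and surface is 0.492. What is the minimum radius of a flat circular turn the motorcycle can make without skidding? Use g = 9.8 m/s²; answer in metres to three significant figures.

155 m

At the limit, μ_s m g = m v²/r, so r_min = v²/(μ_s g) = (27.3)²/(0.492 × 9.8) = 745.3/4.822 = 154.6 m.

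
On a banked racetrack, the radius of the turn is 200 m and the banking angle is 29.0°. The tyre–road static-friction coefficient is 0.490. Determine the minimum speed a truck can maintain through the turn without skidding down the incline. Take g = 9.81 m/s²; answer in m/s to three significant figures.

At the minimum speed, friction acts up the slope at its limiting value f = μN. Radially (horizontal, toward centre): N sinθ − μN cosθ = mv²/r. Vertically: N cosθ + μN sinθ = mg.
Dividing: v² = r g (sinθ − μcosθ)/(cosθ + μsinθ).
sinθ − μcosθ = 0.4848 − 0.490×0.8746 = 0.05625; cosθ + μsinθ = 0.8746 + 0.490×0.4848 = 1.112.
v² = 200 × 9.81 × 0.05625/1.112 = 99.22 m²/s², so v = 9.961 m/s.

9.96 m/s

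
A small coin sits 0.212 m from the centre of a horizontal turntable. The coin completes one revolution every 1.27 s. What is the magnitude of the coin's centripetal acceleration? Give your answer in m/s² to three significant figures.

5.19 m/s²

v = 2πr/T = 2π × 0.212/1.27 = 1.049 m/s.
a_c = v²/r = (1.049)²/0.212 = 1.100/0.212 = 5.189 m/s².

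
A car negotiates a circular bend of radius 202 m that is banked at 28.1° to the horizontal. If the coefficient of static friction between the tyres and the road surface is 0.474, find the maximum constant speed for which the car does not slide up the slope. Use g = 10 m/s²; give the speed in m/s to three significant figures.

52.2 m/s

At the maximum speed, friction acts down the slope at its limiting value f = μN. Radially (horizontal, toward centre): N sinθ + μN cosθ = mv²/r. Vertically: N cosθ − μN sinθ = mg.
Dividing: v² = r g (sinθ + μcosθ)/(cosθ − μsinθ).
sinθ + μcosθ = 0.4710 + 0.474×0.8821 = 0.8891; cosθ − μsinθ = 0.8821 − 0.474×0.4710 = 0.6589.
v² = 202 × 10.0 × 0.8891/0.6589 = 2726 m²/s², so v = 52.21 m/s.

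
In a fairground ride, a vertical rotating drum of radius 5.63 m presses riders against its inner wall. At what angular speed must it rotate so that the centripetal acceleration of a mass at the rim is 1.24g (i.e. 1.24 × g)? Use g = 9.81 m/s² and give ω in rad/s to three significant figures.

1.47 rad/s

Centripetal acceleration a_c = ω²r. Setting ω²r = 1.24g:
ω = √(1.24g / r) = √(1.24 × 9.81 / 5.63) = √2.161 = 1.470 rad/s.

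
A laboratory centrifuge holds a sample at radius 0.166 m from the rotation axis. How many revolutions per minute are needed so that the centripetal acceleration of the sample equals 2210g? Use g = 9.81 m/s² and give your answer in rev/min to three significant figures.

3450 rev/min

Require ω²r = 2210g, so ω = √(2210 × 9.81/0.166) = 361.4 rad/s.
In rev/min: ω × 60/(2π) = 361.4 × 60/(2π) = 3451 rev/min.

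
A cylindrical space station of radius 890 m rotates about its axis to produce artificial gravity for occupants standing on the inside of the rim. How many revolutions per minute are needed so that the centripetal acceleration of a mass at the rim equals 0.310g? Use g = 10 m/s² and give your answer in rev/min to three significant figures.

0.564 rev/min

Require ω²r = 0.310g, so ω = √(0.310 × 10.0/890) = 0.05902 rad/s.
In rev/min: ω × 60/(2π) = 0.05902 × 60/(2π) = 0.5636 rev/min.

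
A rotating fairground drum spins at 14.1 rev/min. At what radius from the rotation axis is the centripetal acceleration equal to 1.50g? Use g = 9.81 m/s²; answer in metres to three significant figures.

ω = 14.1 rev/min × 2π/60 = 1.477 rad/s.
a_c = ω²r = 1.50g ⇒ r = 1.50 × 9.81 / (1.477)² = 14.72/2.180 = 6.749 m.

6.75 m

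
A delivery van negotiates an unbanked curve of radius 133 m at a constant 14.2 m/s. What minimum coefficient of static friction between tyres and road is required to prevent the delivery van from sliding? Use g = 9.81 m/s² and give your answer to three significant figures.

Friction provides the centripetal force: μ_s m g = m v²/r, so μ_s = v²/(g r) = (14.20)²/(9.81 × 133) = 201.6/1305 = 0.1545.

0.155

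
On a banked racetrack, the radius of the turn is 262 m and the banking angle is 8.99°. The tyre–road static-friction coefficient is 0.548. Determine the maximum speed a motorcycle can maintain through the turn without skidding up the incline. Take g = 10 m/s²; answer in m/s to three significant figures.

At the maximum speed, friction acts down the slope at its limiting value f = μN. Radially (horizontal, toward centre): N sinθ + μN cosθ = mv²/r. Vertically: N cosθ − μN sinθ = mg.
Dividing: v² = r g (sinθ + μcosθ)/(cosθ − μsinθ).
sinθ + μcosθ = 0.1563 + 0.548×0.9877 = 0.6975; cosθ − μsinθ = 0.9877 − 0.548×0.1563 = 0.9021.
v² = 262 × 10.0 × 0.6975/0.9021 = 2026 m²/s², so v = 45.01 m/s.

45.0 m/s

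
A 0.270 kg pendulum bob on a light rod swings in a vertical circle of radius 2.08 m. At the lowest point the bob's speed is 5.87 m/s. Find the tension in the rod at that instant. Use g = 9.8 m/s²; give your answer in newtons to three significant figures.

At the lowest point, T points up (toward the centre) and the weight mg points down (away from the centre), so the net inward force is T − mg = mv²/r.
T = m(v²/r + g) = 0.270 × ((5.87)²/2.08 + 9.8) = 0.270 × (16.57 + 9.8) = 0.270 × 26.37 = 7.119 N.

7.12 N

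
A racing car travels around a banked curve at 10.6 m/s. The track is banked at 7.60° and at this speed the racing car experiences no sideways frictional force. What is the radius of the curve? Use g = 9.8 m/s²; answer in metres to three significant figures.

Frictionless banking: tanθ = v²/(rg), so r = v²/(g tanθ).
r = (10.6)²/(9.8 × tan 7.60°) = 112.4/(9.8 × 0.1334) = 112.4/1.308 = 85.93 m.

85.9 m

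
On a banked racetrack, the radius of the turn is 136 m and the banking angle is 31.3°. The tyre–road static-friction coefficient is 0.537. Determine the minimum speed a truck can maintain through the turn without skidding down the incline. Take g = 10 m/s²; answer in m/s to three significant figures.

At the minimum speed, friction acts up the slope at its limiting value f = μN. Radially (horizontal, toward centre): N sinθ − μN cosθ = mv²/r. Vertically: N cosθ + μN sinθ = mg.
Dividing: v² = r g (sinθ − μcosθ)/(cosθ + μsinθ).
sinθ − μcosθ = 0.5195 − 0.537×0.8545 = 0.06067; cosθ + μsinθ = 0.8545 + 0.537×0.5195 = 1.133.
v² = 136 × 10.0 × 0.06067/1.133 = 72.80 m²/s², so v = 8.532 m/s.

8.53 m/s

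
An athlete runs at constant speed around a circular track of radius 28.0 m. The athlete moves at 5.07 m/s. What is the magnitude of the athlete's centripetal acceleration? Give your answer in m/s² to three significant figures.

0.918 m/s²

a_c = v²/r = (5.070)²/28.0 = 25.70/28.0 = 0.9180 m/s².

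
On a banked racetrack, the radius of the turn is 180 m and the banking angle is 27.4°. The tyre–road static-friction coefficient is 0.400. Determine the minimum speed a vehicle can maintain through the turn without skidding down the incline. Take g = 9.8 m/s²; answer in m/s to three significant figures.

At the minimum speed, friction acts up the slope at its limiting value f = μN. Radially (horizontal, toward centre): N sinθ − μN cosθ = mv²/r. Vertically: N cosθ + μN sinθ = mg.
Dividing: v² = r g (sinθ − μcosθ)/(cosθ + μsinθ).
sinθ − μcosθ = 0.4602 − 0.400×0.8878 = 0.1051; cosθ + μsinθ = 0.8878 + 0.400×0.4602 = 1.072.
v² = 180 × 9.8 × 0.1051/1.072 = 172.9 m²/s², so v = 13.15 m/s.

13.1 m/s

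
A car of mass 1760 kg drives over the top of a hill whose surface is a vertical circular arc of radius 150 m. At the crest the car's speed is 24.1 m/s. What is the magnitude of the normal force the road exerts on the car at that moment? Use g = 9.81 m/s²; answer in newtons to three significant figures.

At the crest the centripetal acceleration points downward (toward the centre of the arc), so mg − N = mv²/r.
N = m(g − v²/r) = 1760 × (9.81 − (24.1)²/150) = 1760 × (9.81 − 3.872) = 1760 × 5.938 = 10450 N.

10500 N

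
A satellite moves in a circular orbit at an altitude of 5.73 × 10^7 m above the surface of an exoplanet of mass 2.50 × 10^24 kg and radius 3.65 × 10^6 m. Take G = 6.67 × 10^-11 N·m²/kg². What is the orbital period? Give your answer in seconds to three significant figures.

232000 s

r = R + h = 3.65 × 10^6 + 5.73 × 10^7 = 6.095 × 10^7 m. Gravity provides the centripetal force: G M m / r² = m v² / r ⇒ v = √(GM/r) = 1654 m/s.
T = 2πr/v = 2π × 6.095 × 10^7 / 1654 = 231500 s.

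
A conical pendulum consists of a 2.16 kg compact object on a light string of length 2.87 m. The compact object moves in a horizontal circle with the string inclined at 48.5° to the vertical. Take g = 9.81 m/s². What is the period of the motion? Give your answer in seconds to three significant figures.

2.77 s

r = L sinθ = 2.150 m. From T sinθ = mω²r and T cosθ = mg: tanθ = ω²r/g, so ω² = g tanθ / r = g/(L cosθ).
ω = √(g/(L cosθ)) = √(9.81/(2.87 × 0.6626)) = √5.158 = 2.271 rad/s.
Period = 2π/ω = 2.766 s.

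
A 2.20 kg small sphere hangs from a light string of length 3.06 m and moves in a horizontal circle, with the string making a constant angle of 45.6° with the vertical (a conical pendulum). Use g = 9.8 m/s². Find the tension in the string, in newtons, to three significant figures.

30.8 N

Vertically the bob has no acceleration, so T cosθ = mg.
T = mg/cosθ = 2.20 × 9.8 / cos 45.6° = 21.56/0.6997 = 30.81 N.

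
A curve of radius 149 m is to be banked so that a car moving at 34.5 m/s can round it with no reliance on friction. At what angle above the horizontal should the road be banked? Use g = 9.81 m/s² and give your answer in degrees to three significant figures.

39.2°

For a frictionless banked turn: horizontally N sinθ = mv²/r and vertically N cosθ = mg.
Dividing: tanθ = v²/(r g) = (34.5)²/(149 × 9.81) = 1190/1462 = 0.8143.
θ = arctan(0.8143) = 39.16°.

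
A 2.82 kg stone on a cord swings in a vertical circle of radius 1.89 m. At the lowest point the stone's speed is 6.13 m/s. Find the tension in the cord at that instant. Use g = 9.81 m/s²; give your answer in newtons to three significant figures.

83.7 N

At the lowest point, T points up (toward the centre) and the weight mg points down (away from the centre), so the net inward force is T − mg = mv²/r.
T = m(v²/r + g) = 2.82 × ((6.13)²/1.89 + 9.81) = 2.82 × (19.88 + 9.81) = 2.82 × 29.69 = 83.73 N.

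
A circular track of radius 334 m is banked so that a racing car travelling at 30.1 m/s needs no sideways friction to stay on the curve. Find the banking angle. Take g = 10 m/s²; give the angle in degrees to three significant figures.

For a frictionless banked turn: horizontally N sinθ = mv²/r and vertically N cosθ = mg.
Dividing: tanθ = v²/(r g) = (30.1)²/(334 × 10.0) = 906.0/3340 = 0.2713.
θ = arctan(0.2713) = 15.18°.

15.2°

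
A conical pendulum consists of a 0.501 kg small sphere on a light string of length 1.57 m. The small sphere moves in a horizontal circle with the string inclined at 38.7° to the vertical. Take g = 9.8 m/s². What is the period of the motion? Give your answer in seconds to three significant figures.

r = L sinθ = 0.9816 m. From T sinθ = mω²r and T cosθ = mg: tanθ = ω²r/g, so ω² = g tanθ / r = g/(L cosθ).
ω = √(g/(L cosθ)) = √(9.8/(1.57 × 0.7804)) = √7.998 = 2.828 rad/s.
Period = 2π/ω = 2.222 s.

2.22 s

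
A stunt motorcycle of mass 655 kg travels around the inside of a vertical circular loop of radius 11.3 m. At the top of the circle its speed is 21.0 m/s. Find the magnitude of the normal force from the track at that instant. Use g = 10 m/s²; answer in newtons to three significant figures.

19000 N

At the top, both N and the weight mg point inward (toward the centre), so N + mg = mv²/r.
N = m(v²/r − g) = 655 × ((21.0)²/11.3 − 10.0) = 655 × (39.03 − 10.0) = 655 × 29.03 = 19010 N.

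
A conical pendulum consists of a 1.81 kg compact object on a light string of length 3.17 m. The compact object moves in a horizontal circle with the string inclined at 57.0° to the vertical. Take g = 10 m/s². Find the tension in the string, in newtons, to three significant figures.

33.2 N

Vertically the bob has no acceleration, so T cosθ = mg.
T = mg/cosθ = 1.81 × 10.0 / cos 57.0° = 18.10/0.5446 = 33.23 N.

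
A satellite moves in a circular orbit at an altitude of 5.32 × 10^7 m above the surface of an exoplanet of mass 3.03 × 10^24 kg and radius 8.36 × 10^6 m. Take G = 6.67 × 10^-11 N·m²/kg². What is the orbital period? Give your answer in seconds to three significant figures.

213000 s

r = R + h = 8.36 × 10^6 + 5.32 × 10^7 = 6.156 × 10^7 m. Gravity provides the centripetal force: G M m / r² = m v² / r ⇒ v = √(GM/r) = 1812 m/s.
T = 2πr/v = 2π × 6.156 × 10^7 / 1812 = 213500 s.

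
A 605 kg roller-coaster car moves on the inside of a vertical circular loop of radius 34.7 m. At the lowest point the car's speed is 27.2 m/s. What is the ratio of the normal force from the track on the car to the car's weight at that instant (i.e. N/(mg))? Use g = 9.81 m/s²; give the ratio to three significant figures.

At the bottom, N − mg = mv²/r, so N = m(v²/r + g) and N/(mg) = v²/(rg) + 1 = (27.2)²/(34.7 × 9.81) + 1 = 2.173 + 1 = 3.173.

3.17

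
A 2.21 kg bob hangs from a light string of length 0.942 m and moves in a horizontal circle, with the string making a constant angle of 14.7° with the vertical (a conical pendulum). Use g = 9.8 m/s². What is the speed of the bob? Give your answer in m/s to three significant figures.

0.784 m/s

The radius of the circle is r = L sinθ = 0.942 × sin 14.7° = 0.2390 m.
Horizontally T sinθ = mv²/r and vertically T cosθ = mg, so tanθ = v²/(rg).
v = √(r g tanθ) = √(0.2390 × 9.8 × 0.2623) = √0.6146 = 0.7839 m/s.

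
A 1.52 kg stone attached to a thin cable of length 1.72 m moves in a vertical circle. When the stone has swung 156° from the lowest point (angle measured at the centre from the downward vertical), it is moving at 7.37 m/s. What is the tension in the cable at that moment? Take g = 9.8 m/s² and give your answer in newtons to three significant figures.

Take the radial direction toward the centre of the circle as positive. The component of the weight along the string toward the centre is −mg cos φ (φ measured from the bottom), so Newton's second law along the string gives T − mg cos φ = m v²/r.
cos 156° = -0.9135, so T = m(v²/r + g cos φ) = 1.52 × ((7.37)²/1.72 + 9.8 × -0.9135) = 1.52 × (31.58 + (-8.953)) = 1.52 × 22.63 = 34.39 N.

34.4 N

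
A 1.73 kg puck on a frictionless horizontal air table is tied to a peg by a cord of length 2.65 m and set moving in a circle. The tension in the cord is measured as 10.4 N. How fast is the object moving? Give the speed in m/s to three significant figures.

T = m v²/r ⇒ v = √(T r / m) = √(10.4 × 2.65 / 1.73) = √15.93 = 3.991 m/s.

3.99 m/s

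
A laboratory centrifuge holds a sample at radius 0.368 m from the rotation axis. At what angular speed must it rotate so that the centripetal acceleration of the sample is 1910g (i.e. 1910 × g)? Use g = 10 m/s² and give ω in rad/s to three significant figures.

228 rad/s

Centripetal acceleration a_c = ω²r. Setting ω²r = 1910g:
ω = √(1910g / r) = √(1910 × 10.0 / 0.368) = √51900 = 227.8 rad/s.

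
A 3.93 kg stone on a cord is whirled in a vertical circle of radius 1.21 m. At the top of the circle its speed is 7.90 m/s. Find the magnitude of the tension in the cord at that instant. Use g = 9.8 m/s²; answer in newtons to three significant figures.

At the top, both T and the weight mg point inward (toward the centre), so T + mg = mv²/r.
T = m(v²/r − g) = 3.93 × ((7.90)²/1.21 − 9.8) = 3.93 × (51.58 − 9.8) = 3.93 × 41.78 = 164.2 N.

164 N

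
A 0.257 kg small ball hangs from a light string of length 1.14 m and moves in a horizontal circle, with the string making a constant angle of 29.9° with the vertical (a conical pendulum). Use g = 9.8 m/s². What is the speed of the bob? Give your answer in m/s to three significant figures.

1.79 m/s

The radius of the circle is r = L sinθ = 1.14 × sin 29.9° = 0.5683 m.
Horizontally T sinθ = mv²/r and vertically T cosθ = mg, so tanθ = v²/(rg).
v = √(r g tanθ) = √(0.5683 × 9.8 × 0.5750) = √3.202 = 1.790 m/s.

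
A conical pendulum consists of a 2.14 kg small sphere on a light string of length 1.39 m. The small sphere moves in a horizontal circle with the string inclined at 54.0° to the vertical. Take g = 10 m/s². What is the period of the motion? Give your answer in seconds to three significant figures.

r = L sinθ = 1.125 m. From T sinθ = mω²r and T cosθ = mg: tanθ = ω²r/g, so ω² = g tanθ / r = g/(L cosθ).
ω = √(g/(L cosθ)) = √(10.0/(1.39 × 0.5878)) = √12.24 = 3.499 rad/s.
Period = 2π/ω = 1.796 s.

1.80 s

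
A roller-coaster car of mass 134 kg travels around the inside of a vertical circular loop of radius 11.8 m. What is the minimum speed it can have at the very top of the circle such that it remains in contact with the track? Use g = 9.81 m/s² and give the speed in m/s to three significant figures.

10.8 m/s

At the highest point the centre is directly below, so both the weight and N act inward: N + mg = mv²/r.
At minimum speed N → 0, so mg = mv_min²/r ⇒ v_min = √(g r) = √(9.81 × 11.8) = 10.76 m/s.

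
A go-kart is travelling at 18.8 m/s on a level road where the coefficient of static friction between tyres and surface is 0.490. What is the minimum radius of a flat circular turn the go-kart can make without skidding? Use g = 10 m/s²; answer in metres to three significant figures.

72.1 m

At the limit, μ_s m g = m v²/r, so r_min = v²/(μ_s g) = (18.8)²/(0.490 × 10.0) = 353.4/4.900 = 72.13 m.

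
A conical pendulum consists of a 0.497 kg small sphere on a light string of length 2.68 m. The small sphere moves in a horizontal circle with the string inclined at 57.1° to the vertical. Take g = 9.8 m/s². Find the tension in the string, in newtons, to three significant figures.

8.97 N

Vertically the bob has no acceleration, so T cosθ = mg.
T = mg/cosθ = 0.497 × 9.8 / cos 57.1° = 4.871/0.5432 = 8.967 N.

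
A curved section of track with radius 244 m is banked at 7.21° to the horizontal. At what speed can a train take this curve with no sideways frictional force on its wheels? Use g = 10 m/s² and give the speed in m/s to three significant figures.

17.6 m/s

On a frictionless banked curve, N sinθ = mv²/r and N cosθ = mg, so tanθ = v²/(rg).
v = √(r g tanθ) = √(244 × 10.0 × tan 7.21°) = √(244 × 10.0 × 0.1265) = √308.7 = 17.57 m/s.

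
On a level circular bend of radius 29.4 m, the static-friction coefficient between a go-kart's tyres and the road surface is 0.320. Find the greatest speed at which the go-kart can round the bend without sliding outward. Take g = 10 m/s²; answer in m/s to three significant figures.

9.70 m/s

The only inward force on a level bend is static friction, so at the limit f_s = μ_s N = μ_s m g = m v²/r.
Mass cancels: v_max = √(μ_s g r) = √(0.320 × 10.0 × 29.4) = √94.08 = 9.699 m/s.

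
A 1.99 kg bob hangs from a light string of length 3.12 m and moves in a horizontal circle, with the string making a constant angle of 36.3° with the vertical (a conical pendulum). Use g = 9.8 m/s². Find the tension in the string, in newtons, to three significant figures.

24.2 N

Vertically the bob has no acceleration, so T cosθ = mg.
T = mg/cosθ = 1.99 × 9.8 / cos 36.3° = 19.50/0.8059 = 24.20 N.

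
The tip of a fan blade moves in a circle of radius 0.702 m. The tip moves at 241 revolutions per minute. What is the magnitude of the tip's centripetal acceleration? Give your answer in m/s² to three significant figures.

447 m/s²

ω = 241 rev/min × 2π/60 = 25.24 rad/s, so v = ωr = 25.24 × 0.702 = 17.72 m/s.
a_c = v²/r = (17.72)²/0.702 = 313.9/0.702 = 447.1 m/s².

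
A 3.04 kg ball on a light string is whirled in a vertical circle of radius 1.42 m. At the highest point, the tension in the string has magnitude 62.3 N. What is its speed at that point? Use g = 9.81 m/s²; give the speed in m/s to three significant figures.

6.56 m/s

At the top, T + mg = mv²/r, so v = √(r(T/m + g)) = √(1.42 × (62.3/3.04 + 9.81)) = √(1.42 × 30.30) = √43.03 = 6.560 m/s.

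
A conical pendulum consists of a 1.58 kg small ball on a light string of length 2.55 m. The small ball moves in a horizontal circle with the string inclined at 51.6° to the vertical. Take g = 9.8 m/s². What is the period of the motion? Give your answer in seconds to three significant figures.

2.53 s

r = L sinθ = 1.998 m. From T sinθ = mω²r and T cosθ = mg: tanθ = ω²r/g, so ω² = g tanθ / r = g/(L cosθ).
ω = √(g/(L cosθ)) = √(9.8/(2.55 × 0.6211)) = √6.187 = 2.487 rad/s.
Period = 2π/ω = 2.526 s.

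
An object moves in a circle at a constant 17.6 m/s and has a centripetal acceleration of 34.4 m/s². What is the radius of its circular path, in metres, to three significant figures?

9.00 m

a_c = v²/r ⇒ r = v²/a_c = (17.6)²/34.4 = 309.8/34.4 = 9.005 m.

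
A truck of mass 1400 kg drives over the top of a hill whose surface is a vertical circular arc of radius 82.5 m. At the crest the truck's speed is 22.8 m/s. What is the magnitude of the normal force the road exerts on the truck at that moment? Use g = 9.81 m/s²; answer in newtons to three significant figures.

At the crest the centripetal acceleration points downward (toward the centre of the arc), so mg − N = mv²/r.
N = m(g − v²/r) = 1400 × (9.81 − (22.8)²/82.5) = 1400 × (9.81 − 6.301) = 1400 × 3.509 = 4912 N.

4910 N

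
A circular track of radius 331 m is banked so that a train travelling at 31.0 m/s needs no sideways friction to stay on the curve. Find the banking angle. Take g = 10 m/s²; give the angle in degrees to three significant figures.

For a frictionless banked turn: horizontally N sinθ = mv²/r and vertically N cosθ = mg.
Dividing: tanθ = v²/(r g) = (31.0)²/(331 × 10.0) = 961.0/3310 = 0.2903.
θ = arctan(0.2903) = 16.19°.

16.2°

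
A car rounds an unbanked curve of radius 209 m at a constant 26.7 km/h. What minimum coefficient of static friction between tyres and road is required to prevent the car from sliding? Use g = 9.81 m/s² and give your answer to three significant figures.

v = 26.7/3.6 = 7.417 m/s.
Friction provides the centripetal force: μ_s m g = m v²/r, so μ_s = v²/(g r) = (7.417)²/(9.81 × 209) = 55.01/2050 = 0.02683.

0.0268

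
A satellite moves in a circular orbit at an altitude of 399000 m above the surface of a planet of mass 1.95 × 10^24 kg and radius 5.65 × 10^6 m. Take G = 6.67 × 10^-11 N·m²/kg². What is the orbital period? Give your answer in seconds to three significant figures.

8200 s

r = R + h = 5.65 × 10^6 + 399000 = 6.049 × 10^6 m. Gravity provides the centripetal force: G M m / r² = m v² / r ⇒ v = √(GM/r) = 4637 m/s.
T = 2πr/v = 2π × 6.049 × 10^6 / 4637 = 8196 s.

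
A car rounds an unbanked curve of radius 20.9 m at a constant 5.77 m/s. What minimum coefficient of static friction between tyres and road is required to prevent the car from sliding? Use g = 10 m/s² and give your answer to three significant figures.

0.159

Friction provides the centripetal force: μ_s m g = m v²/r, so μ_s = v²/(g r) = (5.770)²/(10.0 × 20.9) = 33.29/209.0 = 0.1593.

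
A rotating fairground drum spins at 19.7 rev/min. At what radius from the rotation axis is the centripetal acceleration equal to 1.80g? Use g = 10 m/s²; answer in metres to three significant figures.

4.23 m

ω = 19.7 rev/min × 2π/60 = 2.063 rad/s.
a_c = ω²r = 1.80g ⇒ r = 1.80 × 10.0 / (2.063)² = 18.00/4.256 = 4.229 m.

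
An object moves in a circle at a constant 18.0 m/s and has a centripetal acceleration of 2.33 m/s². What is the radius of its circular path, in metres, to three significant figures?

139 m

a_c = v²/r ⇒ r = v²/a_c = (18.0)²/2.33 = 324.0/2.33 = 139.1 m.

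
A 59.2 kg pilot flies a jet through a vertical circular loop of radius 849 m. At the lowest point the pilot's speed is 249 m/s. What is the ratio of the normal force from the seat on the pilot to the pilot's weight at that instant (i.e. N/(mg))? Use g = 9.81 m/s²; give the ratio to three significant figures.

8.44

At the bottom, N − mg = mv²/r, so N = m(v²/r + g) and N/(mg) = v²/(rg) + 1 = (249)²/(849 × 9.81) + 1 = 7.444 + 1 = 8.444.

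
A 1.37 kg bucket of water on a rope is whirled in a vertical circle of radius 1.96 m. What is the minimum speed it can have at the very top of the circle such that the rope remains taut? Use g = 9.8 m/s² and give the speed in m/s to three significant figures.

4.38 m/s

At the top, both weight mg and T point toward the centre: T + mg = mv²/r.
At minimum speed T → 0, so mg = mv_min²/r ⇒ v_min = √(g r) = √(9.8 × 1.96) = 4.383 m/s.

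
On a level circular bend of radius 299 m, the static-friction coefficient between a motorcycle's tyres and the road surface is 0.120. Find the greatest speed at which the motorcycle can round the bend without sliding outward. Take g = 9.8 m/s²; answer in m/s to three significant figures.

18.8 m/s

On a flat curve, static friction is the only horizontal force, so it must supply the full centripetal force: μ_s m g = m v²/r.
Mass cancels: v_max = √(μ_s g r) = √(0.120 × 9.8 × 299) = √351.6 = 18.75 m/s.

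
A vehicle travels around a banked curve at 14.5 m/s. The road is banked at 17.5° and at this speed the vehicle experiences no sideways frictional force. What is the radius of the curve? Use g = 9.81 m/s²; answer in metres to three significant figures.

68.0 m

Frictionless banking: tanθ = v²/(rg), so r = v²/(g tanθ).
r = (14.5)²/(9.81 × tan 17.5°) = 210.2/(9.81 × 0.3153) = 210.2/3.093 = 67.97 m.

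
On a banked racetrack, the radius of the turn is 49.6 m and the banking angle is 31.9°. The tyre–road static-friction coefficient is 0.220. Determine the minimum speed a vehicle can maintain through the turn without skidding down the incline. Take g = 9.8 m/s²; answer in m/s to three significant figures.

13.1 m/s

At the minimum speed, friction acts up the slope at its limiting value f = μN. Radially (horizontal, toward centre): N sinθ − μN cosθ = mv²/r. Vertically: N cosθ + μN sinθ = mg.
Dividing: v² = r g (sinθ − μcosθ)/(cosθ + μsinθ).
sinθ − μcosθ = 0.5284 − 0.220×0.8490 = 0.3417; cosθ + μsinθ = 0.8490 + 0.220×0.5284 = 0.9652.
v² = 49.6 × 9.8 × 0.3417/0.9652 = 172.1 m²/s², so v = 13.12 m/s.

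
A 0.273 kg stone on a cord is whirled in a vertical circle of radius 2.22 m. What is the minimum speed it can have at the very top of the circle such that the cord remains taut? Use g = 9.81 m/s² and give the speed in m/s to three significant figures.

At the highest point the centre is directly below, so both the weight and T act inward: T + mg = mv²/r.
At minimum speed T → 0, so mg = mv_min²/r ⇒ v_min = √(g r) = √(9.81 × 2.22) = 4.667 m/s.

4.67 m/s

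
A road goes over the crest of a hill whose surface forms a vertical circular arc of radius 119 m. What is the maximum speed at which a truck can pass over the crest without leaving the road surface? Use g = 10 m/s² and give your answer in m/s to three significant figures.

34.5 m/s

At the crest the centre of the circle is below the truck, so the net downward (centripetal) force is mg − N = mv²/r.
The truck leaves the road when N → 0, giving v_max = √(g r) = √(10.0 × 119) = 34.50 m/s.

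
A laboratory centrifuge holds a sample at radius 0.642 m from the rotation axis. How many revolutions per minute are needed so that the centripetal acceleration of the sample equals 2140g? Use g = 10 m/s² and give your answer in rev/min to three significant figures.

1740 rev/min

Require ω²r = 2140g, so ω = √(2140 × 10.0/0.642) = 182.6 rad/s.
In rev/min: ω × 60/(2π) = 182.6 × 60/(2π) = 1743 rev/min.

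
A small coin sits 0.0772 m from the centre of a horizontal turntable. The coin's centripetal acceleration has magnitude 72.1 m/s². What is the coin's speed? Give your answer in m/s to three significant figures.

a_c = v²/r ⇒ v = √(a_c · r) = √(72.1 × 0.0772) = √5.566 = 2.359 m/s.

2.36 m/s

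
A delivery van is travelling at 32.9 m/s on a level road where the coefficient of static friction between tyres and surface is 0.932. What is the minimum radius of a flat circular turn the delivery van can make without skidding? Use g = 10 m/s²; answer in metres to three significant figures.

116 m

At the limit, μ_s m g = m v²/r, so r_min = v²/(μ_s g) = (32.9)²/(0.932 × 10.0) = 1082/9.320 = 116.1 m.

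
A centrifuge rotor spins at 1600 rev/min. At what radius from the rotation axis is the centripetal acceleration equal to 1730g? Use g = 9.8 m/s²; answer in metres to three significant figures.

ω = 1600 rev/min × 2π/60 = 167.6 rad/s.
a_c = ω²r = 1730g ⇒ r = 1730 × 9.8 / (167.6)² = 16950/28070 = 0.6039 m.

0.604 m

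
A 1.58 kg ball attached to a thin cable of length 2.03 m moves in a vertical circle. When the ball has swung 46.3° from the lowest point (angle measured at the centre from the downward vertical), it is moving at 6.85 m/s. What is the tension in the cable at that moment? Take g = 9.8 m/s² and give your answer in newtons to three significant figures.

47.2 N

Take the radial direction toward the centre of the circle as positive. The component of the weight along the string toward the centre is −mg cos φ (φ measured from the bottom), so Newton's second law along the string gives T − mg cos φ = m v²/r.
cos 46.3° = 0.6909, so T = m(v²/r + g cos φ) = 1.58 × ((6.85)²/2.03 + 9.8 × 0.6909) = 1.58 × (23.11 + (6.771)) = 1.58 × 29.89 = 47.22 N.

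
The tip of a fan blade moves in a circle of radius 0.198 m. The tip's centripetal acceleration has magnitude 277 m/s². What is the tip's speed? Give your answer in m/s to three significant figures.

a_c = v²/r ⇒ v = √(a_c · r) = √(277 × 0.198) = √54.85 = 7.406 m/s.

7.41 m/s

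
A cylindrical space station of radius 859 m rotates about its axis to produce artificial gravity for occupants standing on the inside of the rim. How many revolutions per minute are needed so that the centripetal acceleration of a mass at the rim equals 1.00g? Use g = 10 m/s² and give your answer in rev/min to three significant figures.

Require ω²r = 1.00g, so ω = √(1.00 × 10.0/859) = 0.1079 rad/s.
In rev/min: ω × 60/(2π) = 0.1079 × 60/(2π) = 1.030 rev/min.

1.03 rev/min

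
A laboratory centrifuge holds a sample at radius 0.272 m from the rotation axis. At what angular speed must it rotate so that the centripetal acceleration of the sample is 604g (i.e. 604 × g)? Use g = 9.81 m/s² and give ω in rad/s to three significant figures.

Centripetal acceleration a_c = ω²r. Setting ω²r = 604g:
ω = √(604g / r) = √(604 × 9.81 / 0.272) = √21780 = 147.6 rad/s.

148 rad/s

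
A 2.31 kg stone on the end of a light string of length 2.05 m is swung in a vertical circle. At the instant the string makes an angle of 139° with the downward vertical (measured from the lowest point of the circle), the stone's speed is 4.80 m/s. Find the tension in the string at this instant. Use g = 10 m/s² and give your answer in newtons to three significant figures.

8.53 N

Take the radial direction toward the centre of the circle as positive. The component of the weight along the string toward the centre is −mg cos φ (φ measured from the bottom), so Newton's second law along the string gives T − mg cos φ = m v²/r.
cos 139° = -0.7547, so T = m(v²/r + g cos φ) = 2.31 × ((4.80)²/2.05 + 10.0 × -0.7547) = 2.31 × (11.24 + (-7.547)) = 2.31 × 3.692 = 8.528 N.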